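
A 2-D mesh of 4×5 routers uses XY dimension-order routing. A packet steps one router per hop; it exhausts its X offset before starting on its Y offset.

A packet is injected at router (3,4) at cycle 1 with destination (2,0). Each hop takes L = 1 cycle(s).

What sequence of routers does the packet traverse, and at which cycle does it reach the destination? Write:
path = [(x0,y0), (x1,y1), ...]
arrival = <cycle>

path = [(3,4), (2,4), (2,3), (2,2), (2,1), (2,0)]
arrival = 6

hop 0: (3,4) @ cyc 1
hop 1: (2,4) @ cyc 2  [W]
hop 2: (2,3) @ cyc 3  [S]
hop 3: (2,2) @ cyc 4  [S]
hop 4: (2,1) @ cyc 5  [S]
hop 5: (2,0) @ cyc 6  [S]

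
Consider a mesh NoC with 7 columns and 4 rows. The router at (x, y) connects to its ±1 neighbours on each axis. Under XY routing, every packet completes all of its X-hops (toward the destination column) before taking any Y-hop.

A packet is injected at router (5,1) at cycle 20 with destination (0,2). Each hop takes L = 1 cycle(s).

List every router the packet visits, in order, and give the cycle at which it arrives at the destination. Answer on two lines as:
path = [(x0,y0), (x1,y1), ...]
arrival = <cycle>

hop 0: (5,1) @ cyc 20
hop 1: (4,1) @ cyc 21  [W]
hop 2: (3,1) @ cyc 22  [W]
hop 3: (2,1) @ cyc 23  [W]
hop 4: (1,1) @ cyc 24  [W]
hop 5: (0,1) @ cyc 25  [W]
hop 6: (0,2) @ cyc 26  [N]

path = [(5,1), (4,1), (3,1), (2,1), (1,1), (0,1), (0,2)]
arrival = 26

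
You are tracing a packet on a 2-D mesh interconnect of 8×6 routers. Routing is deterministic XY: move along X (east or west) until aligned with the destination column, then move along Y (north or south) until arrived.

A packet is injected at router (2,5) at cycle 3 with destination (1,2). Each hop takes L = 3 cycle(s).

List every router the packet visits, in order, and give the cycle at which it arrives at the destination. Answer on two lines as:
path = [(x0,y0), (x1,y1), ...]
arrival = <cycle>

[0] x=2 y=5 t=3
[1] x=1 y=5 t=6 →W
[2] x=1 y=4 t=9 →S
[3] x=1 y=3 t=12 →S
[4] x=1 y=2 t=15 →S

path = [(2,5), (1,5), (1,4), (1,3), (1,2)]
arrival = 15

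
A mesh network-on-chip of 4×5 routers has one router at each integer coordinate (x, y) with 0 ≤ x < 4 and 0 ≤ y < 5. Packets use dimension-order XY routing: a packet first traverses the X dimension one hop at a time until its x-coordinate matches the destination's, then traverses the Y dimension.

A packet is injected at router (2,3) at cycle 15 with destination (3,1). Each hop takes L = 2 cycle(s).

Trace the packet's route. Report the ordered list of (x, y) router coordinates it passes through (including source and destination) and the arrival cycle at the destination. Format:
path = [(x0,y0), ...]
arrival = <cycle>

path = [(2,3), (3,3), (3,2), (3,1)]
arrival = 21

#0 — 2,3 | c15
#1 — 3,3 | c17 | E
#2 — 3,2 | c19 | S
#3 — 3,1 | c21 | S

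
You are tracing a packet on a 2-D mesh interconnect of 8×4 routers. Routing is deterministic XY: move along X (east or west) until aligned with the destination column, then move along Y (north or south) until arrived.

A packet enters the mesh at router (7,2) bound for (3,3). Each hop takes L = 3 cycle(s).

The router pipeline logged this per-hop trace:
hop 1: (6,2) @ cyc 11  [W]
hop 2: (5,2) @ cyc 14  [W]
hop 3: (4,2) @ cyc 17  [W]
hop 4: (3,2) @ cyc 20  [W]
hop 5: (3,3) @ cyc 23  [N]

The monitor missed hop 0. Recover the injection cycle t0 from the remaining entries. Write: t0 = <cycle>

Hop 1 reached at cycle 11; hop k is at t0 + k·L.
So t0 = 11 − 1·3 = 8.

t0 = 8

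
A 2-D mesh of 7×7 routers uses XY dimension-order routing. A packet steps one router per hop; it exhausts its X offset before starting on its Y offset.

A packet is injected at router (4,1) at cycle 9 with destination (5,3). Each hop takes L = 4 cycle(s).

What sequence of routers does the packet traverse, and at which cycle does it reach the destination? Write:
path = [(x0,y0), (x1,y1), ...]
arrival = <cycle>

hop 0: (4,1) @ cyc 9
hop 1: (5,1) @ cyc 13  [E]
hop 2: (5,2) @ cyc 17  [N]
hop 3: (5,3) @ cyc 21  [N]

path = [(4,1), (5,1), (5,2), (5,3)]
arrival = 21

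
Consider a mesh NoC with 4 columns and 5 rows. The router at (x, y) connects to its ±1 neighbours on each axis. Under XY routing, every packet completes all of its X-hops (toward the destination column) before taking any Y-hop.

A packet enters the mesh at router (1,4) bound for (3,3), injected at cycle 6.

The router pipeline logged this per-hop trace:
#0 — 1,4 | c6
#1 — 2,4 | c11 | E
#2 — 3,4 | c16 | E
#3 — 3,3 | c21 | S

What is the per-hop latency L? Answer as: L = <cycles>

cyc[1] − cyc[0] = 11 − 6 = 5.
Each hop adds L, hence L = 5.

L = 5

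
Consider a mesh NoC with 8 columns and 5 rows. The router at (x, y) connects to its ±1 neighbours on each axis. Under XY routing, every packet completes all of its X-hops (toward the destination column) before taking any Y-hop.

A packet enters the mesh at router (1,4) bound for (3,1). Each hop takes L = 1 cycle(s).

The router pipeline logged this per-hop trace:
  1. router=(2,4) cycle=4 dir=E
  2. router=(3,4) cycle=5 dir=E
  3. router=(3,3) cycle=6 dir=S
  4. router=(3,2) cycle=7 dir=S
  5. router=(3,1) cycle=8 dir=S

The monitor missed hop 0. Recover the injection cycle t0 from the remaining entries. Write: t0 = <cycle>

At hop 1 the cycle is 4; in general cyc_k = t0 + kL.
Therefore t0 = 4 − L = 3.

t0 = 3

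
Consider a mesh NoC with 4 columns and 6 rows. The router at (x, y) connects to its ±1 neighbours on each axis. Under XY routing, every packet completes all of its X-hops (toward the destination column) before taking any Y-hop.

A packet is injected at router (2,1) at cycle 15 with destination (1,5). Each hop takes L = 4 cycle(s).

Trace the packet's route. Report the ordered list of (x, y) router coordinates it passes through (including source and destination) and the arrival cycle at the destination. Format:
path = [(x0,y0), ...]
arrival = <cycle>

  0. router=(2,1) cycle=15 (inject)
  1. router=(1,1) cycle=19 dir=W
  2. router=(1,2) cycle=23 dir=N
  3. router=(1,3) cycle=27 dir=N
  4. router=(1,4) cycle=31 dir=N
  5. router=(1,5) cycle=35 dir=N

path = [(2,1), (1,1), (1,2), (1,3), (1,4), (1,5)]
arrival = 35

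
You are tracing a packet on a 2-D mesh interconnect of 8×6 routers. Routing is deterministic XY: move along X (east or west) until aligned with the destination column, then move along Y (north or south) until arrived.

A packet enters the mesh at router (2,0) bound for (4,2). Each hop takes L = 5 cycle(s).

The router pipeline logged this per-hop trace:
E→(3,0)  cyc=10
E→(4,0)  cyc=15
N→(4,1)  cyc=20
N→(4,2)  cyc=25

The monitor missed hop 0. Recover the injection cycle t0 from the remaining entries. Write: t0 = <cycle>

The first recorded entry is hop 1 at cycle 10.
Therefore t0 = 10 − L = 5.

t0 = 5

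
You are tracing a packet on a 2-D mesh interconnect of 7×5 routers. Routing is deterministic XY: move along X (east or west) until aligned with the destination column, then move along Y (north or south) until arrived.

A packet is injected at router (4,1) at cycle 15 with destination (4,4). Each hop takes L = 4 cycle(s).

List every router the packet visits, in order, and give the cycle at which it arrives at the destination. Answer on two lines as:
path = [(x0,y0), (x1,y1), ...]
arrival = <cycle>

path = [(4,1), (4,2), (4,3), (4,4)]
arrival = 27

[0] x=4 y=1 t=15
[1] x=4 y=2 t=19 →N
[2] x=4 y=3 t=23 →N
[3] x=4 y=4 t=27 →N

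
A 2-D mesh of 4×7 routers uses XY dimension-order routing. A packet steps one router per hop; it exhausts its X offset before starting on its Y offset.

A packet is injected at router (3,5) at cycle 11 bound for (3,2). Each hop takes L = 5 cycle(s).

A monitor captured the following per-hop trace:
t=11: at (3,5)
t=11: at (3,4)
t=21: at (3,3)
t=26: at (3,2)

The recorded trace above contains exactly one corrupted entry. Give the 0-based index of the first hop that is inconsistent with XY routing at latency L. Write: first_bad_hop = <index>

first_bad_hop = 1

[1] (+0,-1) / 0c ⇒ BAD: Δcyc=0≠L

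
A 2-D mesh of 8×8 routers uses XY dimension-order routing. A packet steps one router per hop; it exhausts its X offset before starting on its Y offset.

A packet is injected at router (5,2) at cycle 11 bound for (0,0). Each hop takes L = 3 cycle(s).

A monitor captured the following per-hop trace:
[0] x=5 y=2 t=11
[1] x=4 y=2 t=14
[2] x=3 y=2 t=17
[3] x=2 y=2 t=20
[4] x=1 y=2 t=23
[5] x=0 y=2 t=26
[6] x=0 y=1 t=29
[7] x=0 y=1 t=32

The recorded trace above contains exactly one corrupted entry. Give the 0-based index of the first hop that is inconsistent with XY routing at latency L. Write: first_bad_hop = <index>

first_bad_hop = 7

hop 1: step (-1,+0), +3 cyc — ok
hop 2: step (-1,+0), +3 cyc — ok
hop 3: step (-1,+0), +3 cyc — ok
hop 4: step (-1,+0), +3 cyc — ok
hop 5: step (-1,+0), +3 cyc — ok
hop 6: step (+0,-1), +3 cyc — ok
hop 7: step (+0,+0), +3 cyc — BAD: non-unit step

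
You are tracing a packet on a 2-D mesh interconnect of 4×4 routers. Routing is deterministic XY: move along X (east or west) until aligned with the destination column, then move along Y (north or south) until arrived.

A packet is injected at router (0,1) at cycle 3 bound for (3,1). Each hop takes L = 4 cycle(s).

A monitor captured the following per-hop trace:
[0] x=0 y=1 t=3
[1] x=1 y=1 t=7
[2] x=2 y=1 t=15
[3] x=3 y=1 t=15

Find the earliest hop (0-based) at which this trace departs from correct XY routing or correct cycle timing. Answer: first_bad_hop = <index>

first_bad_hop = 2

  1: Δx=+1 Δy=+0 Δt=4 [ok]
  2: Δx=+1 Δy=+0 Δt=8 [BAD: Δcyc=8≠L]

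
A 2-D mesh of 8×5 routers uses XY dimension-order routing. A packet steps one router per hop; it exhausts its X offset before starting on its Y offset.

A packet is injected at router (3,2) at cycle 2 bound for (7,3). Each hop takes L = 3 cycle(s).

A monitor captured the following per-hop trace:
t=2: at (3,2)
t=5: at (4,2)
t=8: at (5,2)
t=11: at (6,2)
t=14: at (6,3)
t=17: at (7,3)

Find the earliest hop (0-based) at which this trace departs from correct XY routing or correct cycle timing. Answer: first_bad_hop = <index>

first_bad_hop = 4

hop 1: step (+1,+0), +3 cyc — ok
hop 2: step (+1,+0), +3 cyc — ok
hop 3: step (+1,+0), +3 cyc — ok
hop 4: step (+0,+1), +3 cyc — BAD: Y-move but x=6≠7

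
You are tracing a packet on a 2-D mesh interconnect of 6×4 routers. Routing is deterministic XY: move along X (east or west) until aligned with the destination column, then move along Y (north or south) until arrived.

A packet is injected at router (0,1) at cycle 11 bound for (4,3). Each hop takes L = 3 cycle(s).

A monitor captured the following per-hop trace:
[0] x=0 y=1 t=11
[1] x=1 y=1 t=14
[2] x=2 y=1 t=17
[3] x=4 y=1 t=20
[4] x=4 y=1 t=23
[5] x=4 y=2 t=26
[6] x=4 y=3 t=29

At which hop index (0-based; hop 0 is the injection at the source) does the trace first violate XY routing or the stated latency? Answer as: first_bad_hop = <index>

first_bad_hop = 3

[1] (+1,+0) / 3c ⇒ ok
[2] (+1,+0) / 3c ⇒ ok
[3] (+2,+0) / 3c ⇒ BAD: non-unit step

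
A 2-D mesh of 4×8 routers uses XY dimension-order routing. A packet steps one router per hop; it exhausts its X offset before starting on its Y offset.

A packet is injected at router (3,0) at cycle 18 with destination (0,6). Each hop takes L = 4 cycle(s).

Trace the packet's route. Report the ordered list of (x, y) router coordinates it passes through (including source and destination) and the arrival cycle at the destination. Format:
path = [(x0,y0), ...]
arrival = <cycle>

src (3,0)  cyc=18
W→(2,0)  cyc=22
W→(1,0)  cyc=26
W→(0,0)  cyc=30
N→(0,1)  cyc=34
N→(0,2)  cyc=38
N→(0,3)  cyc=42
N→(0,4)  cyc=46
N→(0,5)  cyc=50
N→(0,6)  cyc=54

path = [(3,0), (2,0), (1,0), (0,0), (0,1), (0,2), (0,3), (0,4), (0,5), (0,6)]
arrival = 54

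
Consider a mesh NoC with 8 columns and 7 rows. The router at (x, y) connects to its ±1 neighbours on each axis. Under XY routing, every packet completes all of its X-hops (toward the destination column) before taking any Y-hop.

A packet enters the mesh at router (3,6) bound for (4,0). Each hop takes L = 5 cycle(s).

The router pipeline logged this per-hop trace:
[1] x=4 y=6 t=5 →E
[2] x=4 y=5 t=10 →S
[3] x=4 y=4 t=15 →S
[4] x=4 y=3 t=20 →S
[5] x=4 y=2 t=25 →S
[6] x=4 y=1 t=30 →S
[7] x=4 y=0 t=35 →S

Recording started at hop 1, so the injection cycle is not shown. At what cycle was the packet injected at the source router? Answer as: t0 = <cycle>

t0 = 0

Hop 1 reached at cycle 5; hop k is at t0 + k·L.
Subtract one hop: t0 = 5 − 5 = 0.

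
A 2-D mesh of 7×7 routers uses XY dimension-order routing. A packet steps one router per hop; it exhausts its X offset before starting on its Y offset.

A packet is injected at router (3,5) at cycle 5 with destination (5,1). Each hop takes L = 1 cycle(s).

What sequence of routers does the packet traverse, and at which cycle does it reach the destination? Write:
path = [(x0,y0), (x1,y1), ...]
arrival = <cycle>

[0] x=3 y=5 t=5
[1] x=4 y=5 t=6 →E
[2] x=5 y=5 t=7 →E
[3] x=5 y=4 t=8 →S
[4] x=5 y=3 t=9 →S
[5] x=5 y=2 t=10 →S
[6] x=5 y=1 t=11 →S

path = [(3,5), (4,5), (5,5), (5,4), (5,3), (5,2), (5,1)]
arrival = 11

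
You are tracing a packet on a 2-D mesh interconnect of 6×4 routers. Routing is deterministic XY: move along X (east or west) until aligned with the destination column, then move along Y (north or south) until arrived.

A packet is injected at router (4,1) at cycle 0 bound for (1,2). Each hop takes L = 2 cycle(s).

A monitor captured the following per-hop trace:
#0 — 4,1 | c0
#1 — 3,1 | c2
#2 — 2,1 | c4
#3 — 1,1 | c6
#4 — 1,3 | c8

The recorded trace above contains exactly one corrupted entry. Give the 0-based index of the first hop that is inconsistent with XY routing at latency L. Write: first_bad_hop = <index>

first_bad_hop = 4

[1] (-1,+0) / 2c ⇒ ok
[2] (-1,+0) / 2c ⇒ ok
[3] (-1,+0) / 2c ⇒ ok
[4] (+0,+2) / 2c ⇒ BAD: non-unit step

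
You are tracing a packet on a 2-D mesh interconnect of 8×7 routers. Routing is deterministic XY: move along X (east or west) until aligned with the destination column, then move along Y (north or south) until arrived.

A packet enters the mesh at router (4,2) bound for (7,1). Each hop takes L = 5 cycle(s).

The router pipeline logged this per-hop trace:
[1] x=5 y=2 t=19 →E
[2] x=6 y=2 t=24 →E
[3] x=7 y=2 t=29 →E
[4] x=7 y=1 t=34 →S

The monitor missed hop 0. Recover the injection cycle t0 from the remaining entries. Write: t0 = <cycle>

The first recorded entry is hop 1 at cycle 19.
Subtract one hop: t0 = 19 − 5 = 14.

t0 = 14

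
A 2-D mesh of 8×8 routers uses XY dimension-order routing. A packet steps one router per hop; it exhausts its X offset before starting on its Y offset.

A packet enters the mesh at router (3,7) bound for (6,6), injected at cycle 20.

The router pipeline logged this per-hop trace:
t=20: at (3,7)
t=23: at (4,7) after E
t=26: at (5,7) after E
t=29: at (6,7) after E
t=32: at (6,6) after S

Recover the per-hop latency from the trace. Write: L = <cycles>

L = 3

Between hops 0 and 1 the cycle counter advances 23 − 20 = 3.
One hop costs L cycles, so L = 3.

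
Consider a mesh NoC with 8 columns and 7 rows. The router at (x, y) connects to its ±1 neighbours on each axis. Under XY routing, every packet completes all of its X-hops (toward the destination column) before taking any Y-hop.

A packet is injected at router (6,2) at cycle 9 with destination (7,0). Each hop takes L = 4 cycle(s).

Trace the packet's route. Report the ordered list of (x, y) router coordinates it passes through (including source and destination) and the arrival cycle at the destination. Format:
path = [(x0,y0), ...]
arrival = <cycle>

t=9: at (6,2)
t=13: at (7,2) after E
t=17: at (7,1) after S
t=21: at (7,0) after S

path = [(6,2), (7,2), (7,1), (7,0)]
arrival = 21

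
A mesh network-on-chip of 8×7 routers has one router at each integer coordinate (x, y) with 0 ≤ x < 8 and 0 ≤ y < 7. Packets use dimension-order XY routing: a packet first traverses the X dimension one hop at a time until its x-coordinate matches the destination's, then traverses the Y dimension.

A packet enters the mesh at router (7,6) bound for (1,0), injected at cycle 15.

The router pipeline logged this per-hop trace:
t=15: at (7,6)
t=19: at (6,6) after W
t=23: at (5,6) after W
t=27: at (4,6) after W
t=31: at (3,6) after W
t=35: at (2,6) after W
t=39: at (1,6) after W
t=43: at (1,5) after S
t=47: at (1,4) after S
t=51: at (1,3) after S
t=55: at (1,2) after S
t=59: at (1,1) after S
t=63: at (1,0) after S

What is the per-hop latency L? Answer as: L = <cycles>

L = 4

cyc[1] − cyc[0] = 19 − 15 = 4.
One hop costs L cycles, so L = 4.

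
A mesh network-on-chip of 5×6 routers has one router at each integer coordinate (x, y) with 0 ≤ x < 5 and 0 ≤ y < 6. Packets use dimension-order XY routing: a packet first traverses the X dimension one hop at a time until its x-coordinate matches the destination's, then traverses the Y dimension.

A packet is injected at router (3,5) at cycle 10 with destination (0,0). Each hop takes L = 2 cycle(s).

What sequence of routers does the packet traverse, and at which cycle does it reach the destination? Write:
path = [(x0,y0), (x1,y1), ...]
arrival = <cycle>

#0 — 3,5 | c10
#1 — 2,5 | c12 | W
#2 — 1,5 | c14 | W
#3 — 0,5 | c16 | W
#4 — 0,4 | c18 | S
#5 — 0,3 | c20 | S
#6 — 0,2 | c22 | S
#7 — 0,1 | c24 | S
#8 — 0,0 | c26 | S

path = [(3,5), (2,5), (1,5), (0,5), (0,4), (0,3), (0,2), (0,1), (0,0)]
arrival = 26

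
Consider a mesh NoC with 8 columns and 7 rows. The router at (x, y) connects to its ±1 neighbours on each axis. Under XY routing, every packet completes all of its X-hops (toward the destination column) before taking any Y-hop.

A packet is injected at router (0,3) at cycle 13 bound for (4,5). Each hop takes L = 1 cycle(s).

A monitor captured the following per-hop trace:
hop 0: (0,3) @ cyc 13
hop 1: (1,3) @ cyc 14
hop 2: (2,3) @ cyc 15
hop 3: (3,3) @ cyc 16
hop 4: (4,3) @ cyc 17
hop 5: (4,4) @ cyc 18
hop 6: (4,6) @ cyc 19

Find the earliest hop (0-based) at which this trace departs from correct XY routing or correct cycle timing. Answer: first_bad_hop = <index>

first_bad_hop = 6

[1] (+1,+0) / 1c ⇒ ok
[2] (+1,+0) / 1c ⇒ ok
[3] (+1,+0) / 1c ⇒ ok
[4] (+1,+0) / 1c ⇒ ok
[5] (+0,+1) / 1c ⇒ ok
[6] (+0,+2) / 1c ⇒ BAD: non-unit step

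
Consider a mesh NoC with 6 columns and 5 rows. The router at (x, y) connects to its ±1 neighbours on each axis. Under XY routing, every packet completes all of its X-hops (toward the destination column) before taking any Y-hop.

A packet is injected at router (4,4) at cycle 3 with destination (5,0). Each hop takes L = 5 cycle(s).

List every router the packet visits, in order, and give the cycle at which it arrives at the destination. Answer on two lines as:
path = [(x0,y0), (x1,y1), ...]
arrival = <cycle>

[0] x=4 y=4 t=3
[1] x=5 y=4 t=8 →E
[2] x=5 y=3 t=13 →S
[3] x=5 y=2 t=18 →S
[4] x=5 y=1 t=23 →S
[5] x=5 y=0 t=28 →S

path = [(4,4), (5,4), (5,3), (5,2), (5,1), (5,0)]
arrival = 28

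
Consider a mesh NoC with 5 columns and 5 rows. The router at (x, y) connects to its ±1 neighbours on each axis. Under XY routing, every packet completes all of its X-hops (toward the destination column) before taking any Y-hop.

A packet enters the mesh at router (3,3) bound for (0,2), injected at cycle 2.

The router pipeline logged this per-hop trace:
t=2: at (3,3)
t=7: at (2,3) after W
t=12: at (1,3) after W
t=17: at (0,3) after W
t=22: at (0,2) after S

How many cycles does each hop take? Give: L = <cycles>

Δcyc across hop 0→1: 7 − 2 = 5.
Each hop adds L, hence L = 5.

L = 5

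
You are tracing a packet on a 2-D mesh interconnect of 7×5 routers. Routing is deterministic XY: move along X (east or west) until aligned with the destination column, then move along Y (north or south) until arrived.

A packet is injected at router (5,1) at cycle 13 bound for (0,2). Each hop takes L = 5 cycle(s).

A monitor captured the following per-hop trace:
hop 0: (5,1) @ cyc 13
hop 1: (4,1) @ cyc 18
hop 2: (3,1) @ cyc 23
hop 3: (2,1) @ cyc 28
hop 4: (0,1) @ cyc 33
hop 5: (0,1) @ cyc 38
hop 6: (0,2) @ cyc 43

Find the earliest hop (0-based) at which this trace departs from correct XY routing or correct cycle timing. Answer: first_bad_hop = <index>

  1: Δx=-1 Δy=+0 Δt=5 [ok]
  2: Δx=-1 Δy=+0 Δt=5 [ok]
  3: Δx=-1 Δy=+0 Δt=5 [ok]
  4: Δx=-2 Δy=+0 Δt=5 [BAD: non-unit step]

first_bad_hop = 4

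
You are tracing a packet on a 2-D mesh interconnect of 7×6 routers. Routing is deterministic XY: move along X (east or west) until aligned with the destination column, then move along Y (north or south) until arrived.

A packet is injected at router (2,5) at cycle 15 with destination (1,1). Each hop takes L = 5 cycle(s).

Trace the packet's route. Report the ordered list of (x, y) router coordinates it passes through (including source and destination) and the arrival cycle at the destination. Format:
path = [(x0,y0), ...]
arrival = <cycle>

path = [(2,5), (1,5), (1,4), (1,3), (1,2), (1,1)]
arrival = 40

hop 0: (2,5) @ cyc 15
hop 1: (1,5) @ cyc 20  [W]
hop 2: (1,4) @ cyc 25  [S]
hop 3: (1,3) @ cyc 30  [S]
hop 4: (1,2) @ cyc 35  [S]
hop 5: (1,1) @ cyc 40  [S]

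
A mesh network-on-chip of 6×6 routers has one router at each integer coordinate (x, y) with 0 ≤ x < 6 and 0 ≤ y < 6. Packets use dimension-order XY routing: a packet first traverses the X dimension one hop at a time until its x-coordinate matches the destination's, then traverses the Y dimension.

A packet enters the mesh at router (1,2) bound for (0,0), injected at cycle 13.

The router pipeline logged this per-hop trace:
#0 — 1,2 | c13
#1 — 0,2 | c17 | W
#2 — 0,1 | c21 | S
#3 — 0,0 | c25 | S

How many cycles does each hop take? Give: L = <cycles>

From hop 0 (13) to hop 1 (17): +4 cycles.
One hop costs L cycles, so L = 4.

L = 4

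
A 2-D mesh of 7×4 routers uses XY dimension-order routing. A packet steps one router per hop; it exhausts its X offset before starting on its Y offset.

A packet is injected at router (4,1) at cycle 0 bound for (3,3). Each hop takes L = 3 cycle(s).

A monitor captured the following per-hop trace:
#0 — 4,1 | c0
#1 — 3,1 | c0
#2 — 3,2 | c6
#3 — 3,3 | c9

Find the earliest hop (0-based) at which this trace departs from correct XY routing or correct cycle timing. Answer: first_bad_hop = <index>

first_bad_hop = 1

[1] (-1,+0) / 0c ⇒ BAD: Δcyc=0≠L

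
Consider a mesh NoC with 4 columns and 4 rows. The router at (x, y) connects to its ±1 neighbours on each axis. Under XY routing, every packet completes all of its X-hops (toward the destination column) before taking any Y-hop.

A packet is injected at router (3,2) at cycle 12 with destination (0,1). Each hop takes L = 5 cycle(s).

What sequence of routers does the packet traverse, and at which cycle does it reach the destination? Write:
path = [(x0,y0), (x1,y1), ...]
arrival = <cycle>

path = [(3,2), (2,2), (1,2), (0,2), (0,1)]
arrival = 32

#0 — 3,2 | c12
#1 — 2,2 | c17 | W
#2 — 1,2 | c22 | W
#3 — 0,2 | c27 | W
#4 — 0,1 | c32 | S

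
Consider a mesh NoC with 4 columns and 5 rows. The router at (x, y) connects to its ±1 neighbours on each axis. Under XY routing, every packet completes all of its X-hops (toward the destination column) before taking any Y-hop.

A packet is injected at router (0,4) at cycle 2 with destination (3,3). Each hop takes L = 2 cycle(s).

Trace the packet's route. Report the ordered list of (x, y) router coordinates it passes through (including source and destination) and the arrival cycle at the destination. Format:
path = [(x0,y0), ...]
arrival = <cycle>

path = [(0,4), (1,4), (2,4), (3,4), (3,3)]
arrival = 10

t=2: at (0,4)
t=4: at (1,4) after E
t=6: at (2,4) after E
t=8: at (3,4) after E
t=10: at (3,3) after S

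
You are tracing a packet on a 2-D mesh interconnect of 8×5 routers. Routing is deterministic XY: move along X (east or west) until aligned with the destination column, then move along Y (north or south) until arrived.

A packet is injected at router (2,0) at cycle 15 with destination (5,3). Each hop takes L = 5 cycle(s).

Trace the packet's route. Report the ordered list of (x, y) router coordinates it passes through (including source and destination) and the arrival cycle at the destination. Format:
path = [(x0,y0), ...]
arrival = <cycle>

t=15: at (2,0)
t=20: at (3,0) after E
t=25: at (4,0) after E
t=30: at (5,0) after E
t=35: at (5,1) after N
t=40: at (5,2) after N
t=45: at (5,3) after N

path = [(2,0), (3,0), (4,0), (5,0), (5,1), (5,2), (5,3)]
arrival = 45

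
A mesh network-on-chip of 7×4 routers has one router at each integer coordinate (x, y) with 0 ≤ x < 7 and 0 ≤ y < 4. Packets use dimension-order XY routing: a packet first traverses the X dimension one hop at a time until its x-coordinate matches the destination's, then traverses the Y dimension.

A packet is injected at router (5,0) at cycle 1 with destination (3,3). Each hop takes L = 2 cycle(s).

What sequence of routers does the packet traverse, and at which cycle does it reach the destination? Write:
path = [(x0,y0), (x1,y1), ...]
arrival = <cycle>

path = [(5,0), (4,0), (3,0), (3,1), (3,2), (3,3)]
arrival = 11

  0. router=(5,0) cycle=1 (inject)
  1. router=(4,0) cycle=3 dir=W
  2. router=(3,0) cycle=5 dir=W
  3. router=(3,1) cycle=7 dir=N
  4. router=(3,2) cycle=9 dir=N
  5. router=(3,3) cycle=11 dir=N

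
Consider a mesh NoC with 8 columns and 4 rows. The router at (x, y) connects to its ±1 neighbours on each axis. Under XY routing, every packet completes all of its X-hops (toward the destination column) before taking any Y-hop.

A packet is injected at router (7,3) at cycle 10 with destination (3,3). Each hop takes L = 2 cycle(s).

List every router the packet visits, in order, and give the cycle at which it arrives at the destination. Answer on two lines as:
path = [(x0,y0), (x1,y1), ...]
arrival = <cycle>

hop 0: (7,3) @ cyc 10
hop 1: (6,3) @ cyc 12  [W]
hop 2: (5,3) @ cyc 14  [W]
hop 3: (4,3) @ cyc 16  [W]
hop 4: (3,3) @ cyc 18  [W]

path = [(7,3), (6,3), (5,3), (4,3), (3,3)]
arrival = 18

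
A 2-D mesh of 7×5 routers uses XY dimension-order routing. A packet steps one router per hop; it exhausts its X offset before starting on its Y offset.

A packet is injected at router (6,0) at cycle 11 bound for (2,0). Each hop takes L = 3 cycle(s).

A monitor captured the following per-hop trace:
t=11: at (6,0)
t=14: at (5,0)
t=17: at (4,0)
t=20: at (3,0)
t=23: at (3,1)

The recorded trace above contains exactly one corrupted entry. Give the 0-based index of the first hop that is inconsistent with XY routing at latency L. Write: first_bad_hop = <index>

first_bad_hop = 4

check 1→ d=(-1,0) cyc+3: ok
check 2→ d=(-1,0) cyc+3: ok
check 3→ d=(-1,0) cyc+3: ok
check 4→ d=(0,1) cyc+3: BAD: Y-move but x=3≠2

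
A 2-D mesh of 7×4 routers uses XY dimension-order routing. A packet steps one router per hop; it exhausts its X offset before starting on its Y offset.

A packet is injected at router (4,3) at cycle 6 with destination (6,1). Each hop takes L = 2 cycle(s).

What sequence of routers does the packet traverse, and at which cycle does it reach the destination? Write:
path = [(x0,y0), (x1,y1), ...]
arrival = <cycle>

[0] x=4 y=3 t=6
[1] x=5 y=3 t=8 →E
[2] x=6 y=3 t=10 →E
[3] x=6 y=2 t=12 →S
[4] x=6 y=1 t=14 →S

path = [(4,3), (5,3), (6,3), (6,2), (6,1)]
arrival = 14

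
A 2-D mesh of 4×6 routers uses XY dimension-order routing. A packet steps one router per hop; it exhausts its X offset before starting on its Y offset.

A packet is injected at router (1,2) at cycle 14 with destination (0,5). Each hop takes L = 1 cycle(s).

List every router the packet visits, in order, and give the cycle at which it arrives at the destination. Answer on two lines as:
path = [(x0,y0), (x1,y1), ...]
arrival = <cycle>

path = [(1,2), (0,2), (0,3), (0,4), (0,5)]
arrival = 18

  0. router=(1,2) cycle=14 (inject)
  1. router=(0,2) cycle=15 dir=W
  2. router=(0,3) cycle=16 dir=N
  3. router=(0,4) cycle=17 dir=N
  4. router=(0,5) cycle=18 dir=N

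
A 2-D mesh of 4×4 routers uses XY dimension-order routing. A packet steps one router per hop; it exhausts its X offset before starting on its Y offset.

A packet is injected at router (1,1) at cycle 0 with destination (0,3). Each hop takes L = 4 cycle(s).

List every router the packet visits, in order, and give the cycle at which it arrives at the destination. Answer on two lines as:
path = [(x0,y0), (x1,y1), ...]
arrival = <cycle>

t=0: at (1,1)
t=4: at (0,1) after W
t=8: at (0,2) after N
t=12: at (0,3) after N

path = [(1,1), (0,1), (0,2), (0,3)]
arrival = 12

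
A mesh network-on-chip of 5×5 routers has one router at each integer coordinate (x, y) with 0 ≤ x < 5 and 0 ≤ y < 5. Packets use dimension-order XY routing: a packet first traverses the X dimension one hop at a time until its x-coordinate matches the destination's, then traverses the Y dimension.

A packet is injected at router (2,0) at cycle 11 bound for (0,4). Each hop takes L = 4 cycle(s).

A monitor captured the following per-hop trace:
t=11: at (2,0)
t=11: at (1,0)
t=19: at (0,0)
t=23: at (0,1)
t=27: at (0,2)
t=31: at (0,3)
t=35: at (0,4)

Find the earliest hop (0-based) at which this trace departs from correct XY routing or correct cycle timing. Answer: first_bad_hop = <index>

  1: Δx=-1 Δy=+0 Δt=0 [BAD: Δcyc=0≠L]

first_bad_hop = 1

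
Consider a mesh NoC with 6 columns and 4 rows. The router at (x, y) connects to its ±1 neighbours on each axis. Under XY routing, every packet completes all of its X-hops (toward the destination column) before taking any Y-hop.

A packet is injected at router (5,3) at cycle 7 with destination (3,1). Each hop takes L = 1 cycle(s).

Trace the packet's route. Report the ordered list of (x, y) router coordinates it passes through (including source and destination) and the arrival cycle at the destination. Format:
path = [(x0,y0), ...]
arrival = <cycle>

path = [(5,3), (4,3), (3,3), (3,2), (3,1)]
arrival = 11

src (5,3)  cyc=7
W→(4,3)  cyc=8
W→(3,3)  cyc=9
S→(3,2)  cyc=10
S→(3,1)  cyc=11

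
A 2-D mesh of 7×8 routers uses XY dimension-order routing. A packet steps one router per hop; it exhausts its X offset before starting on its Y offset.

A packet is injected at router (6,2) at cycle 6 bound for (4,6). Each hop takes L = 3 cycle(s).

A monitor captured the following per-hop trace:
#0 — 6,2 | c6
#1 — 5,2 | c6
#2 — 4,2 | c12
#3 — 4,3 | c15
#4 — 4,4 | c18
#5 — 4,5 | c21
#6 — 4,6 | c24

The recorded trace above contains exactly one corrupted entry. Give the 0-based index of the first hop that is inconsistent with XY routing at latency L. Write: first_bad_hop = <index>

[1] (-1,+0) / 0c ⇒ BAD: Δcyc=0≠L

first_bad_hop = 1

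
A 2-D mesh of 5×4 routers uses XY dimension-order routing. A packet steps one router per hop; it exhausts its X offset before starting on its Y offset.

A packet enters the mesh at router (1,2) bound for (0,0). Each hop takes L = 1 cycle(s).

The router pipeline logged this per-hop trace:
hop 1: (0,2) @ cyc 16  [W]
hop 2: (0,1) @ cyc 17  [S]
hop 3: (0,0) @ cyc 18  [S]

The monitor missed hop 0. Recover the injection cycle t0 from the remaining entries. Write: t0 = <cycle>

cyc[1] = 16 and cyc[k] = t0 + k·L for every k.
Therefore t0 = 16 − L = 15.

t0 = 15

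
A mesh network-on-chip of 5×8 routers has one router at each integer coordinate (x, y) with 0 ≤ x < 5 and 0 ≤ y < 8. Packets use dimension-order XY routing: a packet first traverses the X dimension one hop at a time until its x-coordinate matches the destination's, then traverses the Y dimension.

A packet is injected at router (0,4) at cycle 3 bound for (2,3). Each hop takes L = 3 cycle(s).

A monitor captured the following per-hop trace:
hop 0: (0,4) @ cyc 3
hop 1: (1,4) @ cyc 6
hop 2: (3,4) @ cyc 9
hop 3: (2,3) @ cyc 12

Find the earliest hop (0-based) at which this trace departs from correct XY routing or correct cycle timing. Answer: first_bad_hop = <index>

first_bad_hop = 2

  1: Δx=+1 Δy=+0 Δt=3 [ok]
  2: Δx=+2 Δy=+0 Δt=3 [BAD: non-unit step]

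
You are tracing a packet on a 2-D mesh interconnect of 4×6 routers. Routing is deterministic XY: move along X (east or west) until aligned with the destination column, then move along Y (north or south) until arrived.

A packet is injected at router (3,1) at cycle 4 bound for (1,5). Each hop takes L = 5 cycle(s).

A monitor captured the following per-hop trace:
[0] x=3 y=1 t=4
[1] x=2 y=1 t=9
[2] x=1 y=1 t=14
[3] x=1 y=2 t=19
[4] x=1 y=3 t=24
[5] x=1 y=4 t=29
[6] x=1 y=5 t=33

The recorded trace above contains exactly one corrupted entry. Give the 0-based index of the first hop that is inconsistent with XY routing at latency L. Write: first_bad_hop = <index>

first_bad_hop = 6

hop 1: step (-1,+0), +5 cyc — ok
hop 2: step (-1,+0), +5 cyc — ok
hop 3: step (+0,+1), +5 cyc — ok
hop 4: step (+0,+1), +5 cyc — ok
hop 5: step (+0,+1), +5 cyc — ok
hop 6: step (+0,+1), +4 cyc — BAD: Δcyc=4≠L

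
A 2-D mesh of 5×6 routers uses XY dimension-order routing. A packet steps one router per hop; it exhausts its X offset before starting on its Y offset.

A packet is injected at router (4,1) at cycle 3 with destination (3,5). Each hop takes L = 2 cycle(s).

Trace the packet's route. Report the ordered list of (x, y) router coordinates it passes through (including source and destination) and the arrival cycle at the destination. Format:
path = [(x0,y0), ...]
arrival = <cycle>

[0] x=4 y=1 t=3
[1] x=3 y=1 t=5 →W
[2] x=3 y=2 t=7 →N
[3] x=3 y=3 t=9 →N
[4] x=3 y=4 t=11 →N
[5] x=3 y=5 t=13 →N

path = [(4,1), (3,1), (3,2), (3,3), (3,4), (3,5)]
arrival = 13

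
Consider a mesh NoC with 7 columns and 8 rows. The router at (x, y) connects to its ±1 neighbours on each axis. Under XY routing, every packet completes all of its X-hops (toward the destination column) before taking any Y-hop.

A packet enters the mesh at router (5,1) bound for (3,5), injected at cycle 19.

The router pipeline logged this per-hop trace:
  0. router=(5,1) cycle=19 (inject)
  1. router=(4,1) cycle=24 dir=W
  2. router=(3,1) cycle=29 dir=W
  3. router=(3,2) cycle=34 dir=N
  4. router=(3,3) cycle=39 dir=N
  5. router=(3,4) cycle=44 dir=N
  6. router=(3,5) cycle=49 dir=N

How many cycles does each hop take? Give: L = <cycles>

From hop 0 (19) to hop 1 (24): +5 cycles.
Per-hop latency L = Δcyc = 5.

L = 5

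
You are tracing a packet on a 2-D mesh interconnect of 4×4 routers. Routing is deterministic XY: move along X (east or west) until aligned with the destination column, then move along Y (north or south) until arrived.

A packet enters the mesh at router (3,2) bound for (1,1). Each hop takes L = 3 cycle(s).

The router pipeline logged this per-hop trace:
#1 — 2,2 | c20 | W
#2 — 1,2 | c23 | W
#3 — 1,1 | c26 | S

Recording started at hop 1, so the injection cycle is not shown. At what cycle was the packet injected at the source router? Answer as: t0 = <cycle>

At hop 1 the cycle is 20; in general cyc_k = t0 + kL.
t0 = cyc[1] − L = 20 − 3 = 17.

t0 = 17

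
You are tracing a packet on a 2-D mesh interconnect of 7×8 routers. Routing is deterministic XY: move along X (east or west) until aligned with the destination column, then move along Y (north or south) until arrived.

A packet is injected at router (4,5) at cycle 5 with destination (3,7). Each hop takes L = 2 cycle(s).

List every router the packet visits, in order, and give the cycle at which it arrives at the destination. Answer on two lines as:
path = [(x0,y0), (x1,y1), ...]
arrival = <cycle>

[0] x=4 y=5 t=5
[1] x=3 y=5 t=7 →W
[2] x=3 y=6 t=9 →N
[3] x=3 y=7 t=11 →N

path = [(4,5), (3,5), (3,6), (3,7)]
arrival = 11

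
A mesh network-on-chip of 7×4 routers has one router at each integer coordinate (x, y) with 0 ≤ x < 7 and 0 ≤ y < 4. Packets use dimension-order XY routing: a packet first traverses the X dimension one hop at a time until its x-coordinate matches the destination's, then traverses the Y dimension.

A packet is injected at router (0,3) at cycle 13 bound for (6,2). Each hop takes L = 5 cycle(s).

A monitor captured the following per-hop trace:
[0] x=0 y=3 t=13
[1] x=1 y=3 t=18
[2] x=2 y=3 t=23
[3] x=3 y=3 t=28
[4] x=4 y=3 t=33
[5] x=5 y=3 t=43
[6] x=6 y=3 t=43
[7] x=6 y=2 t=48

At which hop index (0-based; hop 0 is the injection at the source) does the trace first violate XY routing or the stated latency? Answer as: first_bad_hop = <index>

hop 1: step (+1,+0), +5 cyc — ok
hop 2: step (+1,+0), +5 cyc — ok
hop 3: step (+1,+0), +5 cyc — ok
hop 4: step (+1,+0), +5 cyc — ok
hop 5: step (+1,+0), +10 cyc — BAD: Δcyc=10≠L

first_bad_hop = 5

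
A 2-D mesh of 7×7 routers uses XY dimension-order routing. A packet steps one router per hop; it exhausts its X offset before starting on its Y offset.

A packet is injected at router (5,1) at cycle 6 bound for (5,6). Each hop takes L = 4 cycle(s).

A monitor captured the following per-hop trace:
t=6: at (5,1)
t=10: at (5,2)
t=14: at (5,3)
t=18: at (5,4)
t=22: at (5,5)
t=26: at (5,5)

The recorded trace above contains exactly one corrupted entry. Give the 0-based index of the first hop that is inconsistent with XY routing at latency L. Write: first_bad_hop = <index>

hop 1: step (+0,+1), +4 cyc — ok
hop 2: step (+0,+1), +4 cyc — ok
hop 3: step (+0,+1), +4 cyc — ok
hop 4: step (+0,+1), +4 cyc — ok
hop 5: step (+0,+0), +4 cyc — BAD: non-unit step

first_bad_hop = 5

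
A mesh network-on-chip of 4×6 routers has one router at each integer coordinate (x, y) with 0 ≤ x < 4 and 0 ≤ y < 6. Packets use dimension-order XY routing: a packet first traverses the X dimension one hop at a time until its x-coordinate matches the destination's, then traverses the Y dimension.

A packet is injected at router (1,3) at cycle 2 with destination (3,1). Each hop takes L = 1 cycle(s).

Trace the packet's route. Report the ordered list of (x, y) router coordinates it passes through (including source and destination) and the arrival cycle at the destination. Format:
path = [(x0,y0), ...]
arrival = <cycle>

hop 0: (1,3) @ cyc 2
hop 1: (2,3) @ cyc 3  [E]
hop 2: (3,3) @ cyc 4  [E]
hop 3: (3,2) @ cyc 5  [S]
hop 4: (3,1) @ cyc 6  [S]

path = [(1,3), (2,3), (3,3), (3,2), (3,1)]
arrival = 6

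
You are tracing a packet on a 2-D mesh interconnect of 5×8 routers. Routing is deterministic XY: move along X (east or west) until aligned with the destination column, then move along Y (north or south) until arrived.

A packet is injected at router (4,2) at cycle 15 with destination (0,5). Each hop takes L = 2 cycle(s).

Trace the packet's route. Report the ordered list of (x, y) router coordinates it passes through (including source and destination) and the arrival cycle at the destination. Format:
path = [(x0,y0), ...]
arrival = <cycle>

[0] x=4 y=2 t=15
[1] x=3 y=2 t=17 →W
[2] x=2 y=2 t=19 →W
[3] x=1 y=2 t=21 →W
[4] x=0 y=2 t=23 →W
[5] x=0 y=3 t=25 →N
[6] x=0 y=4 t=27 →N
[7] x=0 y=5 t=29 →N

path = [(4,2), (3,2), (2,2), (1,2), (0,2), (0,3), (0,4), (0,5)]
arrival = 29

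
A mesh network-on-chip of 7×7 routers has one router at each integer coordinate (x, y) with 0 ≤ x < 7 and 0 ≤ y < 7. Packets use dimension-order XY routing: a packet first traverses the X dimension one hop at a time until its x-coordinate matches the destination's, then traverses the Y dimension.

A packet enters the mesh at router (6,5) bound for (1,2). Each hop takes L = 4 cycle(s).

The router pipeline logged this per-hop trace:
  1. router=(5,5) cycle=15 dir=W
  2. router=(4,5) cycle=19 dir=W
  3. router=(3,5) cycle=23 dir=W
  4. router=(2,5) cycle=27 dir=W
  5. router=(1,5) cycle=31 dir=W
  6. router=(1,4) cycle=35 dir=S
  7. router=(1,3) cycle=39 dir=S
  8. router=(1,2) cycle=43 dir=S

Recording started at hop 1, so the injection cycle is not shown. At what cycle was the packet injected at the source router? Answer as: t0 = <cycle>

Hop 1 reached at cycle 15; hop k is at t0 + k·L.
Subtract one hop: t0 = 15 − 4 = 11.

t0 = 11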